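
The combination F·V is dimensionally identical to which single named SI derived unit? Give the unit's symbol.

C

F = C/V (capacitance = charge per voltage),
    = A·s/(kg·m²·s⁻³·A⁻¹) (substituting C and V),
    = kg⁻¹·m⁻²·s⁴·A².
V = W/A (potential = power per current),
    = kg·m²·s⁻³·A⁻¹.
Combining: F·V = (kg⁻¹·m⁻²·s⁴·A²) · (kg·m²·s⁻³·A⁻¹) = s·A.
s·A is the base-SI form of the coulomb.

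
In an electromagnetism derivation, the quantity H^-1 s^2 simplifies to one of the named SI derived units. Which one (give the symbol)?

F

H = Wb/A (inductance = flux per current),
    = kg·m²·s⁻²·A⁻².
So H⁻¹ = kg⁻¹·m⁻²·s²·A².
Combining: H⁻¹·s² = (kg⁻¹·m⁻²·s²·A²) · s² = kg⁻¹·m⁻²·s⁴·A².
kg⁻¹·m⁻²·s⁴·A² is the base-SI form of the farad.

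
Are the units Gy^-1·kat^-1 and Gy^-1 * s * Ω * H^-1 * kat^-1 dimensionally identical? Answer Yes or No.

Yes

Left side:
  Gy = J/kg (absorbed dose = energy per mass),
      = m²·s⁻².
  So Gy⁻¹ = m⁻²·s².
  kat = mol/s = s⁻¹·mol (catalytic activity).
  So kat⁻¹ = s·mol⁻¹.
  Combining: Gy⁻¹·kat⁻¹ = (m⁻²·s²) · (s·mol⁻¹) = m⁻²·s³·mol⁻¹.
Right side:
  Gy = m²·s⁻².
  So Gy⁻¹ = m⁻²·s².
  Ω = kg·m²·s⁻³·A⁻².
  H = kg·m²·s⁻²·A⁻².
  So H⁻¹ = kg⁻¹·m⁻²·s²·A².
  kat = s⁻¹·mol.
  So kat⁻¹ = s·mol⁻¹.
  Combining: Gy⁻¹·s·Ω·H⁻¹·kat⁻¹ = (m⁻²·s²) · s · (kg·m²·s⁻³·A⁻²) · (kg⁻¹·m⁻²·s²·A²) · (s·mol⁻¹) = m⁻²·s³·mol⁻¹.
Both reduce to m⁻²·s³·mol⁻¹.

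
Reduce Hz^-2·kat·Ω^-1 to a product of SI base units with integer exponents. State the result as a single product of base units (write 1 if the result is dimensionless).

Hz = s⁻¹.
So Hz⁻² = s².
kat = s⁻¹·mol.
Ω = kg·m²·s⁻³·A⁻².
So Ω⁻¹ = kg⁻¹·m⁻²·s³·A².
Combining: Hz⁻²·kat·Ω⁻¹ = s² · (s⁻¹·mol) · (kg⁻¹·m⁻²·s³·A²) = kg⁻¹·m⁻²·s⁴·A²·mol.

kg⁻¹·m⁻²·s⁴·A²·mol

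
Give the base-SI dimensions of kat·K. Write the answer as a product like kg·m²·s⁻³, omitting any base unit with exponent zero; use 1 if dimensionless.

s⁻¹·K·mol

kat = mol/s = s⁻¹·mol (catalytic activity).
Combining: kat·K = (s⁻¹·mol) · K = s⁻¹·K·mol.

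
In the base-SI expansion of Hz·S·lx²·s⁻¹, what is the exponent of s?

Hz = s⁻¹.
S = kg⁻¹·m⁻²·s³·A².
lx = m⁻²·cd.
So lx² = m⁻⁴·cd².
Combining: Hz·S·lx²·s⁻¹ = s⁻¹ · (kg⁻¹·m⁻²·s³·A²) · (m⁻⁴·cd²) · s⁻¹ = kg⁻¹·m⁻⁶·s·A²·cd².
The exponent of s is 1.

1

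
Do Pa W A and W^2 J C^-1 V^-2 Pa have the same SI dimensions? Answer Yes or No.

Yes

Left side:
  Pa = N/m² (pressure = force per area),
      = kg·m⁻¹·s⁻².
  W = J/s (power = energy per time),
      = kg·m²·s⁻³.
  Combining: Pa·W·A = (kg·m⁻¹·s⁻²) · (kg·m²·s⁻³) · A = kg²·m·s⁻⁵·A.
Right side:
  W = J/s (power = energy per time),
      = kg·m²·s⁻³.
  So W² = kg²·m⁴·s⁻⁶.
  J = N·m (work = force × distance),
      = kg·m²·s⁻².
  C = A·s = s·A (charge = current × time).
  So C⁻¹ = s⁻¹·A⁻¹.
  V = W/A (potential = power per current),
      = kg·m²·s⁻³·A⁻¹.
  So V⁻² = kg⁻²·m⁻⁴·s⁶·A².
  Pa = N/m² (pressure = force per area),
      = kg·m⁻¹·s⁻².
  Combining: W²·J·C⁻¹·V⁻²·Pa = (kg²·m⁴·s⁻⁶) · (kg·m²·s⁻²) · (s⁻¹·A⁻¹) · (kg⁻²·m⁻⁴·s⁶·A²) · (kg·m⁻¹·s⁻²) = kg²·m·s⁻⁵·A.
Both reduce to kg²·m·s⁻⁵·A.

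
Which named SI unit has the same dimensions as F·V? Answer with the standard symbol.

C

F = C/V (capacitance = charge per voltage),
    = A·s/(kg·m²·s⁻³·A⁻¹) (substituting C and V),
    = kg⁻¹·m⁻²·s⁴·A².
V = W/A (potential = power per current),
    = kg·m²·s⁻³·A⁻¹.
Combining: F·V = (kg⁻¹·m⁻²·s⁴·A²) · (kg·m²·s⁻³·A⁻¹) = s·A.
s·A is the base-SI form of the coulomb.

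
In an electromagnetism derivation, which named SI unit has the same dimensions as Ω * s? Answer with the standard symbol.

H

Ω = V/A (resistance = voltage per current),
    = kg·m²·s⁻³·A⁻².
Combining: Ω·s = (kg·m²·s⁻³·A⁻²) · s = kg·m²·s⁻²·A⁻².
kg·m²·s⁻²·A⁻² is the base-SI form of the henry.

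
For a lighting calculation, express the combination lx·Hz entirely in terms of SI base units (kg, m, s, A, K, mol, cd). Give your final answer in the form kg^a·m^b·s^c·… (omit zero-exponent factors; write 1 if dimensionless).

lx = lm/m² (illuminance = luminous flux per area),
    = m⁻²·cd.
Hz = 1/s = s⁻¹ (frequency is cycles per second).
Combining: lx·Hz = (m⁻²·cd) · s⁻¹ = m⁻²·s⁻¹·cd.

m⁻²·s⁻¹·cd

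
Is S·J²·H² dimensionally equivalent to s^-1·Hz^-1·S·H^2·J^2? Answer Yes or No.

Left side:
  S = kg⁻¹·m⁻²·s³·A².
  J = kg·m²·s⁻².
  So J² = kg²·m⁴·s⁻⁴.
  H = kg·m²·s⁻²·A⁻².
  So H² = kg²·m⁴·s⁻⁴·A⁻⁴.
  Combining: S·J²·H² = (kg⁻¹·m⁻²·s³·A²) · (kg²·m⁴·s⁻⁴) · (kg²·m⁴·s⁻⁴·A⁻⁴) = kg³·m⁶·s⁻⁵·A⁻².
Right side:
  Hz = 1/s = s⁻¹ (frequency is cycles per second).
  So Hz⁻¹ = s.
  S = 1/Ω (conductance is reciprocal resistance),
      = kg⁻¹·m⁻²·s³·A².
  H = Wb/A (inductance = flux per current),
      = kg·m²·s⁻²·A⁻².
  So H² = kg²·m⁴·s⁻⁴·A⁻⁴.
  J = N·m (work = force × distance),
      = kg·m²·s⁻².
  So J² = kg²·m⁴·s⁻⁴.
  Combining: s⁻¹·Hz⁻¹·S·H²·J² = s⁻¹ · s · (kg⁻¹·m⁻²·s³·A²) · (kg²·m⁴·s⁻⁴·A⁻⁴) · (kg²·m⁴·s⁻⁴) = kg³·m⁶·s⁻⁵·A⁻².
Both reduce to kg³·m⁶·s⁻⁵·A⁻².

Yes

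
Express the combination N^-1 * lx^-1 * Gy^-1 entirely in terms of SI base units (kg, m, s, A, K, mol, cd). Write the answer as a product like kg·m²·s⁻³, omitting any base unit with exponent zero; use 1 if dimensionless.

kg⁻¹·m⁻¹·s⁴·cd⁻¹

N = kg·m·s⁻².
So N⁻¹ = kg⁻¹·m⁻¹·s².
lx = m⁻²·cd.
So lx⁻¹ = m²·cd⁻¹.
Gy = m²·s⁻².
So Gy⁻¹ = m⁻²·s².
Combining: N⁻¹·lx⁻¹·Gy⁻¹ = (kg⁻¹·m⁻¹·s²) · (m²·cd⁻¹) · (m⁻²·s²) = kg⁻¹·m⁻¹·s⁴·cd⁻¹.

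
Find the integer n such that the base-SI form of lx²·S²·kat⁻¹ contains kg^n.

-2

lx = m⁻²·cd.
So lx² = m⁻⁴·cd².
S = kg⁻¹·m⁻²·s³·A².
So S² = kg⁻²·m⁻⁴·s⁶·A⁴.
kat = s⁻¹·mol.
So kat⁻¹ = s·mol⁻¹.
Combining: lx²·S²·kat⁻¹ = (m⁻⁴·cd²) · (kg⁻²·m⁻⁴·s⁶·A⁴) · (s·mol⁻¹) = kg⁻²·m⁻⁸·s⁷·A⁴·mol⁻¹·cd².
The exponent of kg is -2.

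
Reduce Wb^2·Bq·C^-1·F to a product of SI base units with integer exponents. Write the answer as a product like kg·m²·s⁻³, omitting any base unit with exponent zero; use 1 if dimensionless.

kg·m²·s⁻²·A⁻¹

Wb = V·s (flux: a volt is a weber per second),
    = kg·m²·s⁻²·A⁻¹.
So Wb² = kg²·m⁴·s⁻⁴·A⁻².
Bq = 1/s = s⁻¹ (activity is decays per second).
C = A·s = s·A (charge = current × time).
So C⁻¹ = s⁻¹·A⁻¹.
F = C/V (capacitance = charge per voltage),
    = A·s/(kg·m²·s⁻³·A⁻¹) (substituting C and V),
    = kg⁻¹·m⁻²·s⁴·A².
Combining: Wb²·Bq·C⁻¹·F = (kg²·m⁴·s⁻⁴·A⁻²) · s⁻¹ · (s⁻¹·A⁻¹) · (kg⁻¹·m⁻²·s⁴·A²) = kg·m²·s⁻²·A⁻¹.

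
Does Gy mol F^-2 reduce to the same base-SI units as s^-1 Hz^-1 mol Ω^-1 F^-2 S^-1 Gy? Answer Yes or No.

Left side:
  Gy = J/kg (absorbed dose = energy per mass),
      = m²·s⁻².
  F = C/V (capacitance = charge per voltage),
      = A·s/(kg·m²·s⁻³·A⁻¹) (substituting C and V),
      = kg⁻¹·m⁻²·s⁴·A².
  So F⁻² = kg²·m⁴·s⁻⁸·A⁻⁴.
  Combining: Gy·mol·F⁻² = (m²·s⁻²) · mol · (kg²·m⁴·s⁻⁸·A⁻⁴) = kg²·m⁶·s⁻¹⁰·A⁻⁴·mol.
Right side:
  Hz = s⁻¹.
  So Hz⁻¹ = s.
  Ω = kg·m²·s⁻³·A⁻².
  So Ω⁻¹ = kg⁻¹·m⁻²·s³·A².
  F = kg⁻¹·m⁻²·s⁴·A².
  So F⁻² = kg²·m⁴·s⁻⁸·A⁻⁴.
  S = kg⁻¹·m⁻²·s³·A².
  So S⁻¹ = kg·m²·s⁻³·A⁻².
  Gy = m²·s⁻².
  Combining: s⁻¹·Hz⁻¹·mol·Ω⁻¹·F⁻²·S⁻¹·Gy = s⁻¹ · s · mol · (kg⁻¹·m⁻²·s³·A²) · (kg²·m⁴·s⁻⁸·A⁻⁴) · (kg·m²·s⁻³·A⁻²) · (m²·s⁻²) = kg²·m⁶·s⁻¹⁰·A⁻⁴·mol.
Both reduce to kg²·m⁶·s⁻¹⁰·A⁻⁴·mol.

Yes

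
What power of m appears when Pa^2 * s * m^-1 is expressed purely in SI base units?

Pa = kg·m⁻¹·s⁻².
So Pa² = kg²·m⁻²·s⁻⁴.
Combining: Pa²·s·m⁻¹ = (kg²·m⁻²·s⁻⁴) · s · m⁻¹ = kg²·m⁻³·s⁻³.
The exponent of m is -3.

-3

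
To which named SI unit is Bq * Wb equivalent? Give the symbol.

V

Bq = 1/s = s⁻¹ (activity is decays per second).
Wb = V·s (flux: a volt is a weber per second),
    = kg·m²·s⁻²·A⁻¹.
Combining: Bq·Wb = s⁻¹ · (kg·m²·s⁻²·A⁻¹) = kg·m²·s⁻³·A⁻¹.
kg·m²·s⁻³·A⁻¹ is the base-SI form of the volt.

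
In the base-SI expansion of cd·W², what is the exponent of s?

W = J/s (power = energy per time),
    = kg·m²·s⁻³.
So W² = kg²·m⁴·s⁻⁶.
Combining: cd·W² = cd · (kg²·m⁴·s⁻⁶) = kg²·m⁴·s⁻⁶·cd.
The exponent of s is -6.

-6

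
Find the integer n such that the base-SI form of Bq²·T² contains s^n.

Bq = 1/s = s⁻¹ (activity is decays per second).
So Bq² = s⁻².
T = Wb/m² (flux density = flux per area),
    = kg·s⁻²·A⁻¹.
So T² = kg²·s⁻⁴·A⁻².
Combining: Bq²·T² = s⁻² · (kg²·s⁻⁴·A⁻²) = kg²·s⁻⁶·A⁻².
The exponent of s is -6.

-6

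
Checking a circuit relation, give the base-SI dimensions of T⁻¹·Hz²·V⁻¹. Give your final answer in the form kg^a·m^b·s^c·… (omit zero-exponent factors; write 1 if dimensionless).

kg⁻²·m⁻²·s³·A²

T = kg·s⁻²·A⁻¹.
So T⁻¹ = kg⁻¹·s²·A.
Hz = s⁻¹.
So Hz² = s⁻².
V = kg·m²·s⁻³·A⁻¹.
So V⁻¹ = kg⁻¹·m⁻²·s³·A.
Combining: T⁻¹·Hz²·V⁻¹ = (kg⁻¹·s²·A) · s⁻² · (kg⁻¹·m⁻²·s³·A) = kg⁻²·m⁻²·s³·A².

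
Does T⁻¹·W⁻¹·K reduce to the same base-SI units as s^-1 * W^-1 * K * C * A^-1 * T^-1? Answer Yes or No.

Left side:
  T = Wb/m² (flux density = flux per area),
      = kg·s⁻²·A⁻¹.
  So T⁻¹ = kg⁻¹·s²·A.
  W = J/s (power = energy per time),
      = kg·m²·s⁻³.
  So W⁻¹ = kg⁻¹·m⁻²·s³.
  Combining: T⁻¹·W⁻¹·K = (kg⁻¹·s²·A) · (kg⁻¹·m⁻²·s³) · K = kg⁻²·m⁻²·s⁵·A·K.
Right side:
  W = kg·m²·s⁻³.
  So W⁻¹ = kg⁻¹·m⁻²·s³.
  C = s·A.
  T = kg·s⁻²·A⁻¹.
  So T⁻¹ = kg⁻¹·s²·A.
  Combining: s⁻¹·W⁻¹·K·C·A⁻¹·T⁻¹ = s⁻¹ · (kg⁻¹·m⁻²·s³) · K · (s·A) · A⁻¹ · (kg⁻¹·s²·A) = kg⁻²·m⁻²·s⁵·A·K.
Both reduce to kg⁻²·m⁻²·s⁵·A·K.

Yes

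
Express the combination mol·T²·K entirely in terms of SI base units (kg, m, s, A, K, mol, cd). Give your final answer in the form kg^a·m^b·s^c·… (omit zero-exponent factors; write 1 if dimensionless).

kg²·s⁻⁴·A⁻²·K·mol

T = Wb/m² (flux density = flux per area),
    = kg·s⁻²·A⁻¹.
So T² = kg²·s⁻⁴·A⁻².
Combining: mol·T²·K = mol · (kg²·s⁻⁴·A⁻²) · K = kg²·s⁻⁴·A⁻²·K·mol.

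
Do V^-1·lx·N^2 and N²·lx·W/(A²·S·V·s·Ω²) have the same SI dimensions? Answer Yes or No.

Left side:
  V = kg·m²·s⁻³·A⁻¹.
  So V⁻¹ = kg⁻¹·m⁻²·s³·A.
  lx = m⁻²·cd.
  N = kg·m·s⁻².
  So N² = kg²·m²·s⁻⁴.
  Combining: V⁻¹·lx·N² = (kg⁻¹·m⁻²·s³·A) · (m⁻²·cd) · (kg²·m²·s⁻⁴) = kg·m⁻²·s⁻¹·A·cd.
Right side:
  S = kg⁻¹·m⁻²·s³·A².
  So S⁻¹ = kg·m²·s⁻³·A⁻².
  V = kg·m²·s⁻³·A⁻¹.
  So V⁻¹ = kg⁻¹·m⁻²·s³·A.
  Ω = kg·m²·s⁻³·A⁻².
  So Ω⁻² = kg⁻²·m⁻⁴·s⁶·A⁴.
  N = kg·m·s⁻².
  So N² = kg²·m²·s⁻⁴.
  lx = m⁻²·cd.
  W = kg·m²·s⁻³.
  Combining: A⁻²·S⁻¹·V⁻¹·s⁻¹·Ω⁻²·N²·lx·W = A⁻² · (kg·m²·s⁻³·A⁻²) · (kg⁻¹·m⁻²·s³·A) · s⁻¹ · (kg⁻²·m⁻⁴·s⁶·A⁴) · (kg²·m²·s⁻⁴) · (m⁻²·cd) · (kg·m²·s⁻³) = kg·m⁻²·s⁻²·A·cd.
Left is kg·m⁻²·s⁻¹·A·cd; right is kg·m⁻²·s⁻²·A·cd — different.

No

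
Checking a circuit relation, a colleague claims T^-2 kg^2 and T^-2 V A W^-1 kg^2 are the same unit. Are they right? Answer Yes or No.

Left side:
  T = Wb/m² (flux density = flux per area),
      = kg·s⁻²·A⁻¹.
  So T⁻² = kg⁻²·s⁴·A².
  Combining: T⁻²·kg² = (kg⁻²·s⁴·A²) · kg² = s⁴·A².
Right side:
  T = Wb/m² (flux density = flux per area),
      = kg·s⁻²·A⁻¹.
  So T⁻² = kg⁻²·s⁴·A².
  V = W/A (potential = power per current),
      = kg·m²·s⁻³·A⁻¹.
  W = J/s (power = energy per time),
      = kg·m²·s⁻³.
  So W⁻¹ = kg⁻¹·m⁻²·s³.
  Combining: T⁻²·V·A·W⁻¹·kg² = (kg⁻²·s⁴·A²) · (kg·m²·s⁻³·A⁻¹) · A · (kg⁻¹·m⁻²·s³) · kg² = s⁴·A².
Both reduce to s⁴·A².

Yes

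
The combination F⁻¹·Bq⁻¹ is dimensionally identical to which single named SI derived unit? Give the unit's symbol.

Ω

F = C/V (capacitance = charge per voltage),
    = A·s/(kg·m²·s⁻³·A⁻¹) (substituting C and V),
    = kg⁻¹·m⁻²·s⁴·A².
So F⁻¹ = kg·m²·s⁻⁴·A⁻².
Bq = 1/s = s⁻¹ (activity is decays per second).
So Bq⁻¹ = s.
Combining: F⁻¹·Bq⁻¹ = (kg·m²·s⁻⁴·A⁻²) · s = kg·m²·s⁻³·A⁻².
kg·m²·s⁻³·A⁻² is the base-SI form of the ohm.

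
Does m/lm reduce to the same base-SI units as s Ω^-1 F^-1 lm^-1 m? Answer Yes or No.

Left side:
  lm = cd.
  So lm⁻¹ = cd⁻¹.
  Combining: lm⁻¹·m = cd⁻¹ · m = m·cd⁻¹.
Right side:
  Ω = V/A (resistance = voltage per current),
      = kg·m²·s⁻³·A⁻².
  So Ω⁻¹ = kg⁻¹·m⁻²·s³·A².
  F = C/V (capacitance = charge per voltage),
      = A·s/(kg·m²·s⁻³·A⁻¹) (substituting C and V),
      = kg⁻¹·m⁻²·s⁴·A².
  So F⁻¹ = kg·m²·s⁻⁴·A⁻².
  lm = cd·sr = cd (luminous flux; sr is dimensionless).
  So lm⁻¹ = cd⁻¹.
  Combining: s·Ω⁻¹·F⁻¹·lm⁻¹·m = s · (kg⁻¹·m⁻²·s³·A²) · (kg·m²·s⁻⁴·A⁻²) · cd⁻¹ · m = m·cd⁻¹.
Both reduce to m·cd⁻¹.

Yes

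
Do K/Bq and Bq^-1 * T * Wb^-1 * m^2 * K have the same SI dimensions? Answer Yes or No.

Yes

Left side:
  Bq = 1/s = s⁻¹ (activity is decays per second).
  So Bq⁻¹ = s.
  Combining: K·Bq⁻¹ = K · s = s·K.
Right side:
  Bq = 1/s = s⁻¹ (activity is decays per second).
  So Bq⁻¹ = s.
  T = Wb/m² (flux density = flux per area),
      = kg·s⁻²·A⁻¹.
  Wb = V·s (flux: a volt is a weber per second),
      = kg·m²·s⁻²·A⁻¹.
  So Wb⁻¹ = kg⁻¹·m⁻²·s²·A.
  Combining: Bq⁻¹·T·Wb⁻¹·m²·K = s · (kg·s⁻²·A⁻¹) · (kg⁻¹·m⁻²·s²·A) · m² · K = s·K.
Both reduce to s·K.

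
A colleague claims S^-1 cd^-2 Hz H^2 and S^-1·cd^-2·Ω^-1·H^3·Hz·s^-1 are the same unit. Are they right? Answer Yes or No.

Yes

Left side:
  S = 1/Ω (conductance is reciprocal resistance),
      = kg⁻¹·m⁻²·s³·A².
  So S⁻¹ = kg·m²·s⁻³·A⁻².
  Hz = 1/s = s⁻¹ (frequency is cycles per second).
  H = Wb/A (inductance = flux per current),
      = kg·m²·s⁻²·A⁻².
  So H² = kg²·m⁴·s⁻⁴·A⁻⁴.
  Combining: S⁻¹·cd⁻²·Hz·H² = (kg·m²·s⁻³·A⁻²) · cd⁻² · s⁻¹ · (kg²·m⁴·s⁻⁴·A⁻⁴) = kg³·m⁶·s⁻⁸·A⁻⁶·cd⁻².
Right side:
  S = 1/Ω (conductance is reciprocal resistance),
      = kg⁻¹·m⁻²·s³·A².
  So S⁻¹ = kg·m²·s⁻³·A⁻².
  Ω = V/A (resistance = voltage per current),
      = kg·m²·s⁻³·A⁻².
  So Ω⁻¹ = kg⁻¹·m⁻²·s³·A².
  H = Wb/A (inductance = flux per current),
      = kg·m²·s⁻²·A⁻².
  So H³ = kg³·m⁶·s⁻⁶·A⁻⁶.
  Hz = 1/s = s⁻¹ (frequency is cycles per second).
  Combining: S⁻¹·cd⁻²·Ω⁻¹·H³·Hz·s⁻¹ = (kg·m²·s⁻³·A⁻²) · cd⁻² · (kg⁻¹·m⁻²·s³·A²) · (kg³·m⁶·s⁻⁶·A⁻⁶) · s⁻¹ · s⁻¹ = kg³·m⁶·s⁻⁸·A⁻⁶·cd⁻².
Both reduce to kg³·m⁶·s⁻⁸·A⁻⁶·cd⁻².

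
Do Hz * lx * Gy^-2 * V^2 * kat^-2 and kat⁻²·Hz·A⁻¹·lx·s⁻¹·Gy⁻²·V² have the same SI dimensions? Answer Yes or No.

Left side:
  Hz = 1/s = s⁻¹ (frequency is cycles per second).
  lx = lm/m² (illuminance = luminous flux per area),
      = m⁻²·cd.
  Gy = J/kg (absorbed dose = energy per mass),
      = m²·s⁻².
  So Gy⁻² = m⁻⁴·s⁴.
  V = W/A (potential = power per current),
      = kg·m²·s⁻³·A⁻¹.
  So V² = kg²·m⁴·s⁻⁶·A⁻².
  kat = mol/s = s⁻¹·mol (catalytic activity).
  So kat⁻² = s²·mol⁻².
  Combining: Hz·lx·Gy⁻²·V²·kat⁻² = s⁻¹ · (m⁻²·cd) · (m⁻⁴·s⁴) · (kg²·m⁴·s⁻⁶·A⁻²) · (s²·mol⁻²) = kg²·m⁻²·s⁻¹·A⁻²·mol⁻²·cd.
Right side:
  kat = mol/s = s⁻¹·mol (catalytic activity).
  So kat⁻² = s²·mol⁻².
  Hz = 1/s = s⁻¹ (frequency is cycles per second).
  lx = lm/m² (illuminance = luminous flux per area),
      = m⁻²·cd.
  Gy = J/kg (absorbed dose = energy per mass),
      = m²·s⁻².
  So Gy⁻² = m⁻⁴·s⁴.
  V = W/A (potential = power per current),
      = kg·m²·s⁻³·A⁻¹.
  So V² = kg²·m⁴·s⁻⁶·A⁻².
  Combining: kat⁻²·Hz·A⁻¹·lx·s⁻¹·Gy⁻²·V² = (s²·mol⁻²) · s⁻¹ · A⁻¹ · (m⁻²·cd) · s⁻¹ · (m⁻⁴·s⁴) · (kg²·m⁴·s⁻⁶·A⁻²) = kg²·m⁻²·s⁻²·A⁻³·mol⁻²·cd.
Left is kg²·m⁻²·s⁻¹·A⁻²·mol⁻²·cd; right is kg²·m⁻²·s⁻²·A⁻³·mol⁻²·cd — different.

No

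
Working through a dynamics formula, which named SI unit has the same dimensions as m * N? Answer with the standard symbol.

J

N = kg·m/s² = kg·m·s⁻² (force = mass × acceleration).
Combining: m·N = m · (kg·m·s⁻²) = kg·m²·s⁻².
kg·m²·s⁻² is the base-SI form of the joule.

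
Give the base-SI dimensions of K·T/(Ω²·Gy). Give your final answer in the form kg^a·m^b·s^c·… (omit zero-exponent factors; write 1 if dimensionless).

kg⁻¹·m⁻⁶·s⁶·A³·K

Ω = kg·m²·s⁻³·A⁻².
So Ω⁻² = kg⁻²·m⁻⁴·s⁶·A⁴.
Gy = m²·s⁻².
So Gy⁻¹ = m⁻²·s².
T = kg·s⁻²·A⁻¹.
Combining: K·Ω⁻²·Gy⁻¹·T = K · (kg⁻²·m⁻⁴·s⁶·A⁴) · (m⁻²·s²) · (kg·s⁻²·A⁻¹) = kg⁻¹·m⁻⁶·s⁶·A³·K.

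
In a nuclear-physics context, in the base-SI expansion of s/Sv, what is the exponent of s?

3

Sv = m²·s⁻².
So Sv⁻¹ = m⁻²·s².
Combining: Sv⁻¹·s = (m⁻²·s²) · s = m⁻²·s³.
The exponent of s is 3.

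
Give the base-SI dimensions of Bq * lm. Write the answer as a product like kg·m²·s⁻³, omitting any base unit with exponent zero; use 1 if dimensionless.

Bq = 1/s = s⁻¹ (activity is decays per second).
lm = cd·sr = cd (luminous flux; sr is dimensionless).
Combining: Bq·lm = s⁻¹ · cd = s⁻¹·cd.

s⁻¹·cd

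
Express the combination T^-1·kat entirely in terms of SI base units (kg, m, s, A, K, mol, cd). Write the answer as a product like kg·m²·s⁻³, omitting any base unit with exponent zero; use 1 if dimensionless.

T = Wb/m² (flux density = flux per area),
    = kg·s⁻²·A⁻¹.
So T⁻¹ = kg⁻¹·s²·A.
kat = mol/s = s⁻¹·mol (catalytic activity).
Combining: T⁻¹·kat = (kg⁻¹·s²·A) · (s⁻¹·mol) = kg⁻¹·s·A·mol.

kg⁻¹·s·A·mol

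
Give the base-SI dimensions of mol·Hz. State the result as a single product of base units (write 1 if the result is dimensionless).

s⁻¹·mol

Hz = 1/s = s⁻¹ (frequency is cycles per second).
Combining: mol·Hz = mol · s⁻¹ = s⁻¹·mol.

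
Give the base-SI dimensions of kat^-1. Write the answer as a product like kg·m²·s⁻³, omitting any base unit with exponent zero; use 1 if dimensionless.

kat = mol/s = s⁻¹·mol (catalytic activity).
So kat⁻¹ = s·mol⁻¹.

s·mol⁻¹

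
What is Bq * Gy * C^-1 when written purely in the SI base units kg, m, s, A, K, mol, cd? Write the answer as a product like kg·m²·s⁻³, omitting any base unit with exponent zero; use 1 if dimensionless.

m²·s⁻⁴·A⁻¹

Bq = 1/s = s⁻¹ (activity is decays per second).
Gy = J/kg (absorbed dose = energy per mass),
    = m²·s⁻².
C = A·s = s·A (charge = current × time).
So C⁻¹ = s⁻¹·A⁻¹.
Combining: Bq·Gy·C⁻¹ = s⁻¹ · (m²·s⁻²) · (s⁻¹·A⁻¹) = m²·s⁻⁴·A⁻¹.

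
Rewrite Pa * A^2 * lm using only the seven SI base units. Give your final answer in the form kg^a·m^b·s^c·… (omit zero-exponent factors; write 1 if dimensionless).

kg·m⁻¹·s⁻²·A²·cd

Pa = kg·m⁻¹·s⁻².
lm = cd.
Combining: Pa·A²·lm = (kg·m⁻¹·s⁻²) · A² · cd = kg·m⁻¹·s⁻²·A²·cd.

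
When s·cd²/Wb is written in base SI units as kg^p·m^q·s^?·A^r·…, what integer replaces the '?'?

Wb = V·s (flux: a volt is a weber per second),
    = kg·m²·s⁻²·A⁻¹.
So Wb⁻¹ = kg⁻¹·m⁻²·s²·A.
Combining: s·cd²·Wb⁻¹ = s · cd² · (kg⁻¹·m⁻²·s²·A) = kg⁻¹·m⁻²·s³·A·cd².
The exponent of s is 3.

3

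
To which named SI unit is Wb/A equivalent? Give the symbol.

Wb = V·s (flux: a volt is a weber per second),
    = kg·m²·s⁻²·A⁻¹.
Combining: Wb·A⁻¹ = (kg·m²·s⁻²·A⁻¹) · A⁻¹ = kg·m²·s⁻²·A⁻².
kg·m²·s⁻²·A⁻² is the base-SI form of the henry.

H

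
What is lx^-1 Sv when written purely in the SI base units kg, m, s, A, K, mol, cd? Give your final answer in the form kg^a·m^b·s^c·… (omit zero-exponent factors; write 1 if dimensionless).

m⁴·s⁻²·cd⁻¹

lx = lm/m² (illuminance = luminous flux per area),
    = m⁻²·cd.
So lx⁻¹ = m²·cd⁻¹.
Sv = J/kg (equivalent dose = energy per mass),
    = m²·s⁻².
Combining: lx⁻¹·Sv = (m²·cd⁻¹) · (m²·s⁻²) = m⁴·s⁻²·cd⁻¹.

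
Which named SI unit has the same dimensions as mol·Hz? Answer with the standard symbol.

kat

Hz = s⁻¹.
Combining: mol·Hz = mol · s⁻¹ = s⁻¹·mol.
s⁻¹·mol is the base-SI form of the katal.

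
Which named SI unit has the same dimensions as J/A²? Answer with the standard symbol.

J = kg·m²·s⁻².
Combining: J·A⁻² = (kg·m²·s⁻²) · A⁻² = kg·m²·s⁻²·A⁻².
kg·m²·s⁻²·A⁻² is the base-SI form of the henry.

H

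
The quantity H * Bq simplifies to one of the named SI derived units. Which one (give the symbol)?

Ω

H = Wb/A (inductance = flux per current),
    = kg·m²·s⁻²·A⁻².
Bq = 1/s = s⁻¹ (activity is decays per second).
Combining: H·Bq = (kg·m²·s⁻²·A⁻²) · s⁻¹ = kg·m²·s⁻³·A⁻².
kg·m²·s⁻³·A⁻² is the base-SI form of the ohm.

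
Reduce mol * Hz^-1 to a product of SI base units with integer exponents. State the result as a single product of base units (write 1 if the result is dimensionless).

Hz = s⁻¹.
So Hz⁻¹ = s.
Combining: mol·Hz⁻¹ = mol · s = s·mol.

s·mol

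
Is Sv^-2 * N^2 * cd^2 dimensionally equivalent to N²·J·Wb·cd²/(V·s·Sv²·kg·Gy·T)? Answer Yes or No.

Left side:
  Sv = J/kg (equivalent dose = energy per mass),
      = m²·s⁻².
  So Sv⁻² = m⁻⁴·s⁴.
  N = kg·m/s² = kg·m·s⁻² (force = mass × acceleration).
  So N² = kg²·m²·s⁻⁴.
  Combining: Sv⁻²·N²·cd² = (m⁻⁴·s⁴) · (kg²·m²·s⁻⁴) · cd² = kg²·m⁻²·cd².
Right side:
  N = kg·m/s² = kg·m·s⁻² (force = mass × acceleration).
  So N² = kg²·m²·s⁻⁴.
  V = W/A (potential = power per current),
      = kg·m²·s⁻³·A⁻¹.
  So V⁻¹ = kg⁻¹·m⁻²·s³·A.
  Sv = J/kg (equivalent dose = energy per mass),
      = m²·s⁻².
  So Sv⁻² = m⁻⁴·s⁴.
  J = N·m (work = force × distance),
      = kg·m²·s⁻².
  Wb = V·s (flux: a volt is a weber per second),
      = kg·m²·s⁻²·A⁻¹.
  Gy = J/kg (absorbed dose = energy per mass),
      = m²·s⁻².
  So Gy⁻¹ = m⁻²·s².
  T = Wb/m² (flux density = flux per area),
      = kg·s⁻²·A⁻¹.
  So T⁻¹ = kg⁻¹·s²·A.
  Combining: N²·V⁻¹·s⁻¹·Sv⁻²·kg⁻¹·J·Wb·cd²·Gy⁻¹·T⁻¹ = (kg²·m²·s⁻⁴) · (kg⁻¹·m⁻²·s³·A) · s⁻¹ · (m⁻⁴·s⁴) · kg⁻¹ · (kg·m²·s⁻²) · (kg·m²·s⁻²·A⁻¹) · cd² · (m⁻²·s²) · (kg⁻¹·s²·A) = kg·m⁻²·s²·A·cd².
Left is kg²·m⁻²·cd²; right is kg·m⁻²·s²·A·cd² — different.

No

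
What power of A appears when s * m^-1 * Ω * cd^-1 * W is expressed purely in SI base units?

-2

Ω = V/A (resistance = voltage per current),
    = kg·m²·s⁻³·A⁻².
W = J/s (power = energy per time),
    = kg·m²·s⁻³.
Combining: s·m⁻¹·Ω·cd⁻¹·W = s · m⁻¹ · (kg·m²·s⁻³·A⁻²) · cd⁻¹ · (kg·m²·s⁻³) = kg²·m³·s⁻⁵·A⁻²·cd⁻¹.
The exponent of A is -2.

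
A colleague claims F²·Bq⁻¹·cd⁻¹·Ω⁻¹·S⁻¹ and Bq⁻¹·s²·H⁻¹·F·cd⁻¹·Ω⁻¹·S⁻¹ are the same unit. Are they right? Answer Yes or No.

Left side:
  F = kg⁻¹·m⁻²·s⁴·A².
  So F² = kg⁻²·m⁻⁴·s⁸·A⁴.
  Bq = s⁻¹.
  So Bq⁻¹ = s.
  Ω = kg·m²·s⁻³·A⁻².
  So Ω⁻¹ = kg⁻¹·m⁻²·s³·A².
  S = kg⁻¹·m⁻²·s³·A².
  So S⁻¹ = kg·m²·s⁻³·A⁻².
  Combining: F²·Bq⁻¹·cd⁻¹·Ω⁻¹·S⁻¹ = (kg⁻²·m⁻⁴·s⁸·A⁴) · s · cd⁻¹ · (kg⁻¹·m⁻²·s³·A²) · (kg·m²·s⁻³·A⁻²) = kg⁻²·m⁻⁴·s⁹·A⁴·cd⁻¹.
Right side:
  Bq = 1/s = s⁻¹ (activity is decays per second).
  So Bq⁻¹ = s.
  H = Wb/A (inductance = flux per current),
      = kg·m²·s⁻²·A⁻².
  So H⁻¹ = kg⁻¹·m⁻²·s²·A².
  F = C/V (capacitance = charge per voltage),
      = A·s/(kg·m²·s⁻³·A⁻¹) (substituting C and V),
      = kg⁻¹·m⁻²·s⁴·A².
  Ω = V/A (resistance = voltage per current),
      = kg·m²·s⁻³·A⁻².
  So Ω⁻¹ = kg⁻¹·m⁻²·s³·A².
  S = 1/Ω (conductance is reciprocal resistance),
      = kg⁻¹·m⁻²·s³·A².
  So S⁻¹ = kg·m²·s⁻³·A⁻².
  Combining: Bq⁻¹·s²·H⁻¹·F·cd⁻¹·Ω⁻¹·S⁻¹ = s · s² · (kg⁻¹·m⁻²·s²·A²) · (kg⁻¹·m⁻²·s⁴·A²) · cd⁻¹ · (kg⁻¹·m⁻²·s³·A²) · (kg·m²·s⁻³·A⁻²) = kg⁻²·m⁻⁴·s⁹·A⁴·cd⁻¹.
Both reduce to kg⁻²·m⁻⁴·s⁹·A⁴·cd⁻¹.

Yes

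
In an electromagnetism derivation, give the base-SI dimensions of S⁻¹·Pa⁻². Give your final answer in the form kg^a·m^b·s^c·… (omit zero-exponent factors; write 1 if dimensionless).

kg⁻¹·m⁴·s·A⁻²

S = 1/Ω (conductance is reciprocal resistance),
    = kg⁻¹·m⁻²·s³·A².
So S⁻¹ = kg·m²·s⁻³·A⁻².
Pa = N/m² (pressure = force per area),
    = kg·m⁻¹·s⁻².
So Pa⁻² = kg⁻²·m²·s⁴.
Combining: S⁻¹·Pa⁻² = (kg·m²·s⁻³·A⁻²) · (kg⁻²·m²·s⁴) = kg⁻¹·m⁴·s·A⁻².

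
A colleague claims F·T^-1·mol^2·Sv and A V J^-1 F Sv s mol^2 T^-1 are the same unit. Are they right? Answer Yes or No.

Yes

Left side:
  F = C/V (capacitance = charge per voltage),
      = A·s/(kg·m²·s⁻³·A⁻¹) (substituting C and V),
      = kg⁻¹·m⁻²·s⁴·A².
  T = Wb/m² (flux density = flux per area),
      = kg·s⁻²·A⁻¹.
  So T⁻¹ = kg⁻¹·s²·A.
  Sv = J/kg (equivalent dose = energy per mass),
      = m²·s⁻².
  Combining: F·T⁻¹·mol²·Sv = (kg⁻¹·m⁻²·s⁴·A²) · (kg⁻¹·s²·A) · mol² · (m²·s⁻²) = kg⁻²·s⁴·A³·mol².
Right side:
  V = kg·m²·s⁻³·A⁻¹.
  J = kg·m²·s⁻².
  So J⁻¹ = kg⁻¹·m⁻²·s².
  F = kg⁻¹·m⁻²·s⁴·A².
  Sv = m²·s⁻².
  T = kg·s⁻²·A⁻¹.
  So T⁻¹ = kg⁻¹·s²·A.
  Combining: A·V·J⁻¹·F·Sv·s·mol²·T⁻¹ = A · (kg·m²·s⁻³·A⁻¹) · (kg⁻¹·m⁻²·s²) · (kg⁻¹·m⁻²·s⁴·A²) · (m²·s⁻²) · s · mol² · (kg⁻¹·s²·A) = kg⁻²·s⁴·A³·mol².
Both reduce to kg⁻²·s⁴·A³·mol².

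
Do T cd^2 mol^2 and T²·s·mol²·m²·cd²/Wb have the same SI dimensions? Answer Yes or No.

Left side:
  T = kg·s⁻²·A⁻¹.
  Combining: T·cd²·mol² = (kg·s⁻²·A⁻¹) · cd² · mol² = kg·s⁻²·A⁻¹·mol²·cd².
Right side:
  T = Wb/m² (flux density = flux per area),
      = kg·s⁻²·A⁻¹.
  So T² = kg²·s⁻⁴·A⁻².
  Wb = V·s (flux: a volt is a weber per second),
      = kg·m²·s⁻²·A⁻¹.
  So Wb⁻¹ = kg⁻¹·m⁻²·s²·A.
  Combining: T²·Wb⁻¹·s·mol²·m²·cd² = (kg²·s⁻⁴·A⁻²) · (kg⁻¹·m⁻²·s²·A) · s · mol² · m² · cd² = kg·s⁻¹·A⁻¹·mol²·cd².
Left is kg·s⁻²·A⁻¹·mol²·cd²; right is kg·s⁻¹·A⁻¹·mol²·cd² — different.

No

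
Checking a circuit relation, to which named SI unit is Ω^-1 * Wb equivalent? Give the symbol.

C

Ω = V/A (resistance = voltage per current),
    = kg·m²·s⁻³·A⁻².
So Ω⁻¹ = kg⁻¹·m⁻²·s³·A².
Wb = V·s (flux: a volt is a weber per second),
    = kg·m²·s⁻²·A⁻¹.
Combining: Ω⁻¹·Wb = (kg⁻¹·m⁻²·s³·A²) · (kg·m²·s⁻²·A⁻¹) = s·A.
s·A is the base-SI form of the coulomb.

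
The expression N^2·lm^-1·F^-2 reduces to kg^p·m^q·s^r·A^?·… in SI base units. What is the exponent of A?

N = kg·m·s⁻².
So N² = kg²·m²·s⁻⁴.
lm = cd.
So lm⁻¹ = cd⁻¹.
F = kg⁻¹·m⁻²·s⁴·A².
So F⁻² = kg²·m⁴·s⁻⁸·A⁻⁴.
Combining: N²·lm⁻¹·F⁻² = (kg²·m²·s⁻⁴) · cd⁻¹ · (kg²·m⁴·s⁻⁸·A⁻⁴) = kg⁴·m⁶·s⁻¹²·A⁻⁴·cd⁻¹.
The exponent of A is -4.

-4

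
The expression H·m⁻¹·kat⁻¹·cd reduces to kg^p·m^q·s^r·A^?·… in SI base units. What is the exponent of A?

H = Wb/A (inductance = flux per current),
    = kg·m²·s⁻²·A⁻².
kat = mol/s = s⁻¹·mol (catalytic activity).
So kat⁻¹ = s·mol⁻¹.
Combining: H·m⁻¹·kat⁻¹·cd = (kg·m²·s⁻²·A⁻²) · m⁻¹ · (s·mol⁻¹) · cd = kg·m·s⁻¹·A⁻²·mol⁻¹·cd.
The exponent of A is -2.

-2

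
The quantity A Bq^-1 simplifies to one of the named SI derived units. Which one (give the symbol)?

Bq = 1/s = s⁻¹ (activity is decays per second).
So Bq⁻¹ = s.
Combining: A·Bq⁻¹ = A · s = s·A.
s·A is the base-SI form of the coulomb.

C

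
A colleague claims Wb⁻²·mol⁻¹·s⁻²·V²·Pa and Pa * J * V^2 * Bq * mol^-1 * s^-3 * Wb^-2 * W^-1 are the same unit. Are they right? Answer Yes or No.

No

Left side:
  Wb = V·s (flux: a volt is a weber per second),
      = kg·m²·s⁻²·A⁻¹.
  So Wb⁻² = kg⁻²·m⁻⁴·s⁴·A².
  V = W/A (potential = power per current),
      = kg·m²·s⁻³·A⁻¹.
  So V² = kg²·m⁴·s⁻⁶·A⁻².
  Pa = N/m² (pressure = force per area),
      = kg·m⁻¹·s⁻².
  Combining: Wb⁻²·mol⁻¹·s⁻²·V²·Pa = (kg⁻²·m⁻⁴·s⁴·A²) · mol⁻¹ · s⁻² · (kg²·m⁴·s⁻⁶·A⁻²) · (kg·m⁻¹·s⁻²) = kg·m⁻¹·s⁻⁶·mol⁻¹.
Right side:
  Pa = N/m² (pressure = force per area),
      = kg·m⁻¹·s⁻².
  J = N·m (work = force × distance),
      = kg·m²·s⁻².
  V = W/A (potential = power per current),
      = kg·m²·s⁻³·A⁻¹.
  So V² = kg²·m⁴·s⁻⁶·A⁻².
  Bq = 1/s = s⁻¹ (activity is decays per second).
  Wb = V·s (flux: a volt is a weber per second),
      = kg·m²·s⁻²·A⁻¹.
  So Wb⁻² = kg⁻²·m⁻⁴·s⁴·A².
  W = J/s (power = energy per time),
      = kg·m²·s⁻³.
  So W⁻¹ = kg⁻¹·m⁻²·s³.
  Combining: Pa·J·V²·Bq·mol⁻¹·s⁻³·Wb⁻²·W⁻¹ = (kg·m⁻¹·s⁻²) · (kg·m²·s⁻²) · (kg²·m⁴·s⁻⁶·A⁻²) · s⁻¹ · mol⁻¹ · s⁻³ · (kg⁻²·m⁻⁴·s⁴·A²) · (kg⁻¹·m⁻²·s³) = kg·m⁻¹·s⁻⁷·mol⁻¹.
Left is kg·m⁻¹·s⁻⁶·mol⁻¹; right is kg·m⁻¹·s⁻⁷·mol⁻¹ — different.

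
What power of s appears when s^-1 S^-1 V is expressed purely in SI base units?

S = 1/Ω (conductance is reciprocal resistance),
    = kg⁻¹·m⁻²·s³·A².
So S⁻¹ = kg·m²·s⁻³·A⁻².
V = W/A (potential = power per current),
    = kg·m²·s⁻³·A⁻¹.
Combining: s⁻¹·S⁻¹·V = s⁻¹ · (kg·m²·s⁻³·A⁻²) · (kg·m²·s⁻³·A⁻¹) = kg²·m⁴·s⁻⁷·A⁻³.
The exponent of s is -7.

-7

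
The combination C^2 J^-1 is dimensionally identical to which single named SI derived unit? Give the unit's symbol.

C = A·s = s·A (charge = current × time).
So C² = s²·A².
J = N·m (work = force × distance),
    = kg·m²·s⁻².
So J⁻¹ = kg⁻¹·m⁻²·s².
Combining: C²·J⁻¹ = (s²·A²) · (kg⁻¹·m⁻²·s²) = kg⁻¹·m⁻²·s⁴·A².
kg⁻¹·m⁻²·s⁴·A² is the base-SI form of the farad.

F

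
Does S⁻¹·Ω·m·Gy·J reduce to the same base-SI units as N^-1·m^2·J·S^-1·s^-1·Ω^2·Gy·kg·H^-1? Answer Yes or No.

Left side:
  S = kg⁻¹·m⁻²·s³·A².
  So S⁻¹ = kg·m²·s⁻³·A⁻².
  Ω = kg·m²·s⁻³·A⁻².
  Gy = m²·s⁻².
  J = kg·m²·s⁻².
  Combining: S⁻¹·Ω·m·Gy·J = (kg·m²·s⁻³·A⁻²) · (kg·m²·s⁻³·A⁻²) · m · (m²·s⁻²) · (kg·m²·s⁻²) = kg³·m⁹·s⁻¹⁰·A⁻⁴.
Right side:
  N = kg·m/s² = kg·m·s⁻² (force = mass × acceleration).
  So N⁻¹ = kg⁻¹·m⁻¹·s².
  J = N·m (work = force × distance),
      = kg·m²·s⁻².
  S = 1/Ω (conductance is reciprocal resistance),
      = kg⁻¹·m⁻²·s³·A².
  So S⁻¹ = kg·m²·s⁻³·A⁻².
  Ω = V/A (resistance = voltage per current),
      = kg·m²·s⁻³·A⁻².
  So Ω² = kg²·m⁴·s⁻⁶·A⁻⁴.
  Gy = J/kg (absorbed dose = energy per mass),
      = m²·s⁻².
  H = Wb/A (inductance = flux per current),
      = kg·m²·s⁻²·A⁻².
  So H⁻¹ = kg⁻¹·m⁻²·s²·A².
  Combining: N⁻¹·m²·J·S⁻¹·s⁻¹·Ω²·Gy·kg·H⁻¹ = (kg⁻¹·m⁻¹·s²) · m² · (kg·m²·s⁻²) · (kg·m²·s⁻³·A⁻²) · s⁻¹ · (kg²·m⁴·s⁻⁶·A⁻⁴) · (m²·s⁻²) · kg · (kg⁻¹·m⁻²·s²·A²) = kg³·m⁹·s⁻¹⁰·A⁻⁴.
Both reduce to kg³·m⁹·s⁻¹⁰·A⁻⁴.

Yes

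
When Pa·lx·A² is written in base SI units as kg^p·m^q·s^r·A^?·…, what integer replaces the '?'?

Pa = kg·m⁻¹·s⁻².
lx = m⁻²·cd.
Combining: Pa·lx·A² = (kg·m⁻¹·s⁻²) · (m⁻²·cd) · A² = kg·m⁻³·s⁻²·A²·cd.
The exponent of A is 2.

2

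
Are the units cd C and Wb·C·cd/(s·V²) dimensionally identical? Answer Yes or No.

Left side:
  C = A·s = s·A (charge = current × time).
  Combining: cd·C = cd · (s·A) = s·A·cd.
Right side:
  Wb = V·s (flux: a volt is a weber per second),
      = kg·m²·s⁻²·A⁻¹.
  C = A·s = s·A (charge = current × time).
  V = W/A (potential = power per current),
      = kg·m²·s⁻³·A⁻¹.
  So V⁻² = kg⁻²·m⁻⁴·s⁶·A².
  Combining: Wb·C·cd·s⁻¹·V⁻² = (kg·m²·s⁻²·A⁻¹) · (s·A) · cd · s⁻¹ · (kg⁻²·m⁻⁴·s⁶·A²) = kg⁻¹·m⁻²·s⁴·A²·cd.
Left is s·A·cd; right is kg⁻¹·m⁻²·s⁴·A²·cd — different.

No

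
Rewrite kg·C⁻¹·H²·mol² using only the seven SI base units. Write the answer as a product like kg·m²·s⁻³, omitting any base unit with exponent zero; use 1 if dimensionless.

C = A·s = s·A (charge = current × time).
So C⁻¹ = s⁻¹·A⁻¹.
H = Wb/A (inductance = flux per current),
    = kg·m²·s⁻²·A⁻².
So H² = kg²·m⁴·s⁻⁴·A⁻⁴.
Combining: kg·C⁻¹·H²·mol² = kg · (s⁻¹·A⁻¹) · (kg²·m⁴·s⁻⁴·A⁻⁴) · mol² = kg³·m⁴·s⁻⁵·A⁻⁵·mol².

kg³·m⁴·s⁻⁵·A⁻⁵·mol²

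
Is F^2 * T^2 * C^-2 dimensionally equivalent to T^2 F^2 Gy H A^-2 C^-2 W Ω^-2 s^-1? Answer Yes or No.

Left side:
  F = C/V (capacitance = charge per voltage),
      = A·s/(kg·m²·s⁻³·A⁻¹) (substituting C and V),
      = kg⁻¹·m⁻²·s⁴·A².
  So F² = kg⁻²·m⁻⁴·s⁸·A⁴.
  T = Wb/m² (flux density = flux per area),
      = kg·s⁻²·A⁻¹.
  So T² = kg²·s⁻⁴·A⁻².
  C = A·s = s·A (charge = current × time).
  So C⁻² = s⁻²·A⁻².
  Combining: F²·T²·C⁻² = (kg⁻²·m⁻⁴·s⁸·A⁴) · (kg²·s⁻⁴·A⁻²) · (s⁻²·A⁻²) = m⁻⁴·s².
Right side:
  T = kg·s⁻²·A⁻¹.
  So T² = kg²·s⁻⁴·A⁻².
  F = kg⁻¹·m⁻²·s⁴·A².
  So F² = kg⁻²·m⁻⁴·s⁸·A⁴.
  Gy = m²·s⁻².
  H = kg·m²·s⁻²·A⁻².
  C = s·A.
  So C⁻² = s⁻²·A⁻².
  W = kg·m²·s⁻³.
  Ω = kg·m²·s⁻³·A⁻².
  So Ω⁻² = kg⁻²·m⁻⁴·s⁶·A⁴.
  Combining: T²·F²·Gy·H·A⁻²·C⁻²·W·Ω⁻²·s⁻¹ = (kg²·s⁻⁴·A⁻²) · (kg⁻²·m⁻⁴·s⁸·A⁴) · (m²·s⁻²) · (kg·m²·s⁻²·A⁻²) · A⁻² · (s⁻²·A⁻²) · (kg·m²·s⁻³) · (kg⁻²·m⁻⁴·s⁶·A⁴) · s⁻¹ = m⁻².
Left is m⁻⁴·s²; right is m⁻² — different.

No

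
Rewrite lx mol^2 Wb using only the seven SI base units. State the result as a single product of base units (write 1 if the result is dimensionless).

lx = m⁻²·cd.
Wb = kg·m²·s⁻²·A⁻¹.
Combining: lx·mol²·Wb = (m⁻²·cd) · mol² · (kg·m²·s⁻²·A⁻¹) = kg·s⁻²·A⁻¹·mol²·cd.

kg·s⁻²·A⁻¹·mol²·cd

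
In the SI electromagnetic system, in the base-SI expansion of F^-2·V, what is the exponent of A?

F = C/V (capacitance = charge per voltage),
    = A·s/(kg·m²·s⁻³·A⁻¹) (substituting C and V),
    = kg⁻¹·m⁻²·s⁴·A².
So F⁻² = kg²·m⁴·s⁻⁸·A⁻⁴.
V = W/A (potential = power per current),
    = kg·m²·s⁻³·A⁻¹.
Combining: F⁻²·V = (kg²·m⁴·s⁻⁸·A⁻⁴) · (kg·m²·s⁻³·A⁻¹) = kg³·m⁶·s⁻¹¹·A⁻⁵.
The exponent of A is -5.

-5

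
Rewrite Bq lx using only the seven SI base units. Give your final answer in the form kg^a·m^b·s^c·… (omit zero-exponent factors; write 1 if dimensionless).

Bq = s⁻¹.
lx = m⁻²·cd.
Combining: Bq·lx = s⁻¹ · (m⁻²·cd) = m⁻²·s⁻¹·cd.

m⁻²·s⁻¹·cd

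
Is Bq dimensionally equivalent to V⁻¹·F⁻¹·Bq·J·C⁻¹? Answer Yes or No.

No

Left side:
  Bq = s⁻¹.
Right side:
  V = kg·m²·s⁻³·A⁻¹.
  So V⁻¹ = kg⁻¹·m⁻²·s³·A.
  F = kg⁻¹·m⁻²·s⁴·A².
  So F⁻¹ = kg·m²·s⁻⁴·A⁻².
  Bq = s⁻¹.
  J = kg·m²·s⁻².
  C = s·A.
  So C⁻¹ = s⁻¹·A⁻¹.
  Combining: V⁻¹·F⁻¹·Bq·J·C⁻¹ = (kg⁻¹·m⁻²·s³·A) · (kg·m²·s⁻⁴·A⁻²) · s⁻¹ · (kg·m²·s⁻²) · (s⁻¹·A⁻¹) = kg·m²·s⁻⁵·A⁻².
Left is s⁻¹; right is kg·m²·s⁻⁵·A⁻² — different.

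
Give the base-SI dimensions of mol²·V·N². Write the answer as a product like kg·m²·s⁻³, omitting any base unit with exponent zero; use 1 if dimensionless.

kg³·m⁴·s⁻⁷·A⁻¹·mol²

V = W/A (potential = power per current),
    = kg·m²·s⁻³·A⁻¹.
N = kg·m/s² = kg·m·s⁻² (force = mass × acceleration).
So N² = kg²·m²·s⁻⁴.
Combining: mol²·V·N² = mol² · (kg·m²·s⁻³·A⁻¹) · (kg²·m²·s⁻⁴) = kg³·m⁴·s⁻⁷·A⁻¹·mol².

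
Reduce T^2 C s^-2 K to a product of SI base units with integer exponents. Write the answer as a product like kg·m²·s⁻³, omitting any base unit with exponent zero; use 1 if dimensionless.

kg²·s⁻⁵·A⁻¹·K

T = kg·s⁻²·A⁻¹.
So T² = kg²·s⁻⁴·A⁻².
C = s·A.
Combining: T²·C·s⁻²·K = (kg²·s⁻⁴·A⁻²) · (s·A) · s⁻² · K = kg²·s⁻⁵·A⁻¹·K.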